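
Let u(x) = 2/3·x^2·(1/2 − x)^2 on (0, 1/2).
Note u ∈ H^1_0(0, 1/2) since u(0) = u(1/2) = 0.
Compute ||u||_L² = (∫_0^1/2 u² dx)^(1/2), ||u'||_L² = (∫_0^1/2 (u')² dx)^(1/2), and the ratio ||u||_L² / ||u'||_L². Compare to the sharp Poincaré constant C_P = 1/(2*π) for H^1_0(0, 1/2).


||u||_L² / ||u'||_L² = sqrt(3)/12 < C_P = 1/(2*π).

u(x) = 2/3·x^2·(1/2 − x)^2, so u'(x) = x*(2*x - 1)*(4*x - 1)/3.
u(x) = 2/3·x^2·(1/2 − x)^2 vanishes at x = 0 and x = 1/2, so u ∈ H^1_0(0, 1/2). Differentiate via the product rule and integrate the resulting polynomials term by term.
  ∫_0^1/2 u² dx = ∫_0^1/2 (4*x^8/9 - 8*x^7/9 + 2*x^6/3 - 2*x^5/9 + x^4/36) dx. Term by term:
    ∫_0^1/2 4*x^8/9 dx = 1/10368;  ∫_0^1/2 -8*x^7/9 dx = -1/2304;  ∫_0^1/2 2*x^6/3 dx = 1/1344;
    ∫_0^1/2 -2*x^5/9 dx = -1/1728;  ∫_0^1/2 x^4/36 dx = 1/5760.
  Sum: 1/10368 − 1/2304 + 1/1344 − 1/1728 + 1/5760 = 1/725760.
  ∫_0^1/2 (u')² dx = ∫_0^1/2 (64*x^6/9 - 32*x^5/3 + 52*x^4/9 - 4*x^3/3 + x^2/9) dx. Term by term:
    ∫_0^1/2 64*x^6/9 dx = 1/126;  ∫_0^1/2 -32*x^5/3 dx = -1/36;  ∫_0^1/2 52*x^4/9 dx = 13/360;
    ∫_0^1/2 -4*x^3/3 dx = -1/48;  ∫_0^1/2 x^2/9 dx = 1/216.
  Sum: 1/126 − 1/36 + 13/360 − 1/48 + 1/216 = 1/15120.
∫_0^1/2 u² dx = 1/725760, so ||u||_L² = sqrt(35)/5040.
∫_0^1/2 (u')² dx = 1/15120, so ||u'||_L² = sqrt(105)/1260.
Ratio ||u||_L² / ||u'||_L² = sqrt(3)/12.
Sharp Poincaré constant on H^1_0(0, 1/2) is C_P = L/π = 1/(2*π), achieved by sin(2*π·x).
A polynomial bump cannot attain the sharp Poincaré constant (only the first sine eigenfunction does), so the ratio is strictly less than C_P, consistent with ||u||_L² ≤ C_P ||u'||_L².


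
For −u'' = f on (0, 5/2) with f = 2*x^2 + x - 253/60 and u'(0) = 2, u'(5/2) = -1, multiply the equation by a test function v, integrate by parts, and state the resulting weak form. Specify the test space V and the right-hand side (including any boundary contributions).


V = H^1(0, 5/2) (v unrestricted at boundary; u is determined up to an additive constant); weak form: ∫_0^5/2 u'v' dx = ∫_0^5/2 (2*x^2 + x - 253/60) v dx − v(5/2) − 2·v(0) for all v ∈ V.

Multiply both sides by a test function v and integrate from 0 to 5/2:
  ∫_0^5/2 −u''(x) v(x) dx = ∫_0^5/2 f(x) v(x) dx.
Integrate the LHS by parts once:
  ∫_0^5/2 −u'' v dx = −[u'(x) v(x)]_0^5/2 + ∫_0^5/2 u'(x) v'(x) dx.
Thus ∫_0^5/2 u'(x) v'(x) dx = ∫_0^5/2 f(x) v(x) dx + [u'(x) v(x)]_0^5/2.
Choose V so that boundary terms are either known or forced to vanish.
u has inhomogeneous Neumann u'(0) = 2, u'(5/2) = -1. [u' v]_0^5/2 = (-1)·v(5/2) − (2)·v(0) = − v(5/2) − 2·v(0). Take V = H^1(0, 5/2); boundary term becomes part of RHS.
Weak formulation: find u (satisfying any essential BC) such that ∫_0^5/2 u'(x) v'(x) dx = ∫_0^5/2 f v dx − v(5/2) − 2·v(0) for all v ∈ V (Neumann data are natural BCs: they enter the RHS as boundary terms).
Substituting f(x) = 2*x^2 + x - 253/60, the right-hand side is ∫_0^5/2 (2*x^2 + x - 253/60) v dx − v(5/2) − 2·v(0).
Compatibility check (pure Neumann): taking v ≡ 1 ∈ V gives 0 = ∫_0^5/2 f dx + (-1) − (2), i.e. ∫_0^5/2 f dx must equal u'(0) − u'(5/2) = 3. Indeed ∫_0^5/2 (2*x^2 + x - 253/60) dx = 3, so the data are compatible. The solution is then unique only up to an additive constant (fix it e.g. by requiring ∫_0^5/2 u dx = 0).


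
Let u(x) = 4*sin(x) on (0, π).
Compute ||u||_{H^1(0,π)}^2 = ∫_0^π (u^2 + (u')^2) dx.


||u||_{H^1(0,π)}^2 = 16*π

u'(x) = 4*cos(x).
Expand u² and (u')² and integrate term by term on (0, π), using: for integers n ≥ 1, ∫_0^π sin²(nx) dx = ∫_0^π cos²(nx) dx = π/2; for n ≠ n', ∫_0^π sin(nx)sin(n'x) dx = ∫_0^π cos(nx)cos(n'x) dx = 0; and by product-to-sum, ∫_0^π sin(nx)cos(n'x) dx = ½∫_0^π [sin((n+n')x) + sin((n−n')x)] dx, which is 0 when n+n' is even and 2n/(n²−n'²) when n+n' is odd (it need not vanish on (0, π)).
  u² squared terms: (4)²·∫sin(x)² dx = 16·π/2 = 8*π.
  So ∫_0^π u² dx = 8*π.
  (u')² squared terms: (4)²·∫cos(x)² dx = 16·π/2 = 8*π.
  So ∫_0^π (u')² dx = 8*π.
||u||_{H^1}^2 = (8*π) + (8*π) = 16*π.


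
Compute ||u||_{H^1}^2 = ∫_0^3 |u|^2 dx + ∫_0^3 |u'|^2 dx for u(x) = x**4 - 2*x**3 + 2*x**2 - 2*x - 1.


||u||_{H^1}^2 = 129471/70

The H^1 norm (squared) on an interval (0, L) is
  ||u||_{H^1}^2 = ∫_0^L u(x)^2 dx + ∫_0^L u'(x)^2 dx.
Compute u'(x) = 4*x**3 - 6*x**2 + 4*x - 2.
Then u(x)^2 = x**8 - 4*x**7 + 8*x**6 - 12*x**5 + 10*x**4 - 4*x**3 + 4*x + 1 and u'(x)^2 = 16*x**6 - 48*x**5 + 68*x**4 - 64*x**3 + 40*x**2 - 16*x + 4.
Integrate each monomial from 0 to 3 using ∫_0^3 c·x^n dx = c·3^(n+1)/(n+1):
  ∫_0^3 u(x)^2 dx = ∫_0^3 (x^8 - 4*x^7 + 8*x^6 - 12*x^5 + 10*x^4 - 4*x^3 + 4*x + 1) dx. Term by term:
    ∫_0^3 x^8 dx = 2187;  ∫_0^3 -4*x^7 dx = -6561/2;  ∫_0^3 8*x^6 dx = 17496/7;
    ∫_0^3 -12*x^5 dx = -1458;  ∫_0^3 10*x^4 dx = 486;  ∫_0^3 -4*x^3 dx = -81;
    ∫_0^3 4*x dx = 18;  ∫_0^3 1 dx = 3.
  Sum: 2187 − 6561/2 + 17496/7 − 1458 + 486 − 81 + 18 + 3 = 5235/14.
  ∫_0^3 u'(x)^2 dx = ∫_0^3 (16*x^6 - 48*x^5 + 68*x^4 - 64*x^3 + 40*x^2 - 16*x + 4) dx. Term by term:
    ∫_0^3 16*x^6 dx = 34992/7;  ∫_0^3 -48*x^5 dx = -5832;  ∫_0^3 68*x^4 dx = 16524/5;
    ∫_0^3 -64*x^3 dx = -1296;  ∫_0^3 40*x^2 dx = 360;  ∫_0^3 -16*x dx = -72;
    ∫_0^3 4 dx = 12.
  Sum: 34992/7 − 5832 + 16524/5 − 1296 + 360 − 72 + 12 = 51648/35.
Adding: ||u||_{H^1}^2 = 5235/14 + 51648/35 = 129471/70.


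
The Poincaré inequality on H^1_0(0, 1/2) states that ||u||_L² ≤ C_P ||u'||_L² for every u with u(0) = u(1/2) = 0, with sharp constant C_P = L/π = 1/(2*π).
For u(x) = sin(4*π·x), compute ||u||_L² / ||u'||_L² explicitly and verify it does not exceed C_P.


||u||_L² / ||u'||_L² = 1/(4*π) < C_P = 1/(2*π).

u(x) = sin(4*π·x), so u'(x) = 4*π*cos(4*π*x).
Writing u(x) = A·sin(kπx/L) with A = 1 and k = 2, use ∫_0^L sin²(kπx/L) dx = L/2 and ∫_0^L cos²(kπx/L) dx = L/2.
u² = 1·sin²(4*π·x) and (u')² = 16*π^2·cos²(4*π·x), and each of sin², cos² integrates to L/2 = 1/4 over (0, 1/2).
∫_0^1/2 u² dx = 1/4, so ||u||_L² = 1/2.
∫_0^1/2 (u')² dx = 4*π^2, so ||u'||_L² = 2*π.
Ratio ||u||_L² / ||u'||_L² = 1/(4*π).
Sharp Poincaré constant on H^1_0(0, 1/2) is C_P = L/π = 1/(2*π), achieved by sin(2*π·x).
This is the k = 2 harmonic; the ratio L/(kπ) is strictly less than C_P = L/π, consistent with the sharp inequality ||u||_L² ≤ C_P ||u'||_L².


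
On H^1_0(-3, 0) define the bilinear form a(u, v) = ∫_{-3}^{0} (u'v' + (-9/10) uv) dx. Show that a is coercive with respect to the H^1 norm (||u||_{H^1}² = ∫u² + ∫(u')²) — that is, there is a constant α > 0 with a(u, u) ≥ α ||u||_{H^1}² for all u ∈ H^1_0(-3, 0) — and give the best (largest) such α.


α = (-81/10 + π^2)/(9 + π^2)

Coercivity of a(·,·) on H^1_0(-3, 0) means a(u, u) ≥ α ||u||_{H^1}² for every u ∈ H^1_0.
The interval has length L = 3, and Poincaré/coercivity depend only on L. Here a(u, u) = ∫(u')² + (-9/10)·∫u².
Here c = -9/10 < 0 with |c| < (π/L)² = π^2/9, so coercivity still holds. The condition a(u,u) ≥ α||u||_{H^1}² reads (1−α)∫(u')² ≥ (α−c)∫u². Any admissible α is ≤ 1 (rapidly oscillating u have ∫u²/∫(u')² → 0), and α = 1 would force 0 ≥ (1−c)∫u², impossible since c < 1; so 1−α > 0. By the sharp Poincaré inequality on H^1_0 of an interval of length L, ∫(u')² ≥ (π/L)²∫u² with equality for the first sine mode sin(π(x−x₀)/L) (x₀ the left endpoint), so the inequality holds for all u iff (1−α)(π/L)² ≥ α − c, i.e. α ≤ ((π/L)² + c)/((π/L)² + 1) = (1 + c(L/π)²)/(1 + (L/π)²). (Direct route, valid since c ≤ 0: Poincaré gives c∫u² ≥ c(L/π)²∫(u')², so a(u,u) ≥ (1 + c(L/π)²)∫(u')², while ||u||_{H^1}² ≤ (1 + (L/π)²)∫(u')²; dividing yields the same α.) With (π/L)² = π^2/9 and c = -9/10, the largest admissible constant is α = ((π/L)² + c)/((π/L)² + 1).
Simplifying, α = (-81/10 + π^2)/(9 + π^2).


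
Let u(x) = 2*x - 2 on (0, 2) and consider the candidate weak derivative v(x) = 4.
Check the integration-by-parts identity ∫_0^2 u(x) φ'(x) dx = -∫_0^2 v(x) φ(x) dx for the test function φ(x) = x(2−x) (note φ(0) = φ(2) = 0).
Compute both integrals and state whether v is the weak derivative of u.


LHS = -8/3, RHS = -16/3. No, v is not the weak derivative of u.

u(x) = 2*x - 2, classical derivative u'(x) = 2.
φ(x) = x(2−x), so φ'(x) = 2 - 2*x.
Note φ(0) = φ(2) = 0, so the boundary term u·φ vanishes.
LHS = ∫_0^2 u(x) φ'(x) dx = ∫_0^2 (-4*x^2 + 8*x - 4) dx. Term by term:
  ∫_0^2 -4*x^2 dx = -32/3;  ∫_0^2 8*x dx = 16;  ∫_0^2 -4 dx = -8.
Sum: -32/3 + 16 − 8 = -8/3.
So LHS = -8/3.
∫_0^2 v(x) φ(x) dx = ∫_0^2 (-4*x^2 + 8*x) dx. Term by term:
  ∫_0^2 -4*x^2 dx = -32/3;  ∫_0^2 8*x dx = 16.
Sum: -32/3 + 16 = 16/3.
So RHS = -∫_0^2 v(x) φ(x) dx = -16/3.
LHS − RHS = 8/3 ≠ 0, so the identity fails.
(For a valid weak derivative the identity must hold for EVERY test function, in particular this one. The failure shows v is NOT the weak derivative of u.)
Correct weak derivative would be u'(x) = 2.


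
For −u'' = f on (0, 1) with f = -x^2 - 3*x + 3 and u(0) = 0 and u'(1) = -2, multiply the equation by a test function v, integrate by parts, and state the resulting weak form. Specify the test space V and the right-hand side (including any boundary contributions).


V = {v ∈ H^1(0, 1) : v(0) = 0} (test functions vanish at x = 0 where u is specified); weak form: ∫_0^1 u'v' dx = ∫_0^1 (-x^2 - 3*x + 3) v dx − 2·v(1) for all v ∈ V.

Multiply both sides by a test function v and integrate from 0 to 1:
  ∫_0^1 −u''(x) v(x) dx = ∫_0^1 f(x) v(x) dx.
Integrate the LHS by parts once:
  ∫_0^1 −u'' v dx = −[u'(x) v(x)]_0^1 + ∫_0^1 u'(x) v'(x) dx.
Thus ∫_0^1 u'(x) v'(x) dx = ∫_0^1 f(x) v(x) dx + [u'(x) v(x)]_0^1.
Choose V so that boundary terms are either known or forced to vanish.
Mixed BC: u(0) = 0 (Dirichlet) and u'(1) = -2 (Neumann). Define V = {v ∈ H^1(0, 1) : v(0) = 0}. Then [u' v]_0^1 = u'(1)·v(1) − u'(0)·0 = − 2·v(1).
Weak formulation: find u (satisfying any essential BC) such that ∫_0^1 u'(x) v'(x) dx = ∫_0^1 f v dx − 2·v(1) for all v ∈ V (Dirichlet at 0 absorbed into V; Neumann datum at x = 1 contributes the boundary term).
Substituting f(x) = -x^2 - 3*x + 3, the right-hand side is ∫_0^1 (-x^2 - 3*x + 3) v dx − 2·v(1).


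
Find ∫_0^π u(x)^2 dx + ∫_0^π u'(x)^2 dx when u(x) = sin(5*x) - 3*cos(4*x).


||u||_{H^1(0,π)}^2 = -340/3 + 179*π/2

u'(x) = 12*sin(4*x) + 5*cos(5*x).
Expand u² and (u')² and integrate term by term on (0, π), using: for integers n ≥ 1, ∫_0^π sin²(nx) dx = ∫_0^π cos²(nx) dx = π/2; for n ≠ n', ∫_0^π sin(nx)sin(n'x) dx = ∫_0^π cos(nx)cos(n'x) dx = 0; and by product-to-sum, ∫_0^π sin(nx)cos(n'x) dx = ½∫_0^π [sin((n+n')x) + sin((n−n')x)] dx, which is 0 when n+n' is even and 2n/(n²−n'²) when n+n' is odd (it need not vanish on (0, π)).
  u² squared terms: (-3)²·∫cos(4x)² dx = 9·π/2 = 9*π/2;  (1)²·∫sin(5x)² dx = 1·π/2 = π/2.
  u² cross terms: 2·(-3)·(1)·∫cos(4x)·sin(5x) dx = -6·(10/9) = -20/3.
  So ∫_0^π u² dx = 9*π/2 + π/2 − 20/3 = -20/3 + 5*π.
  (u')² squared terms: (5)²·∫cos(5x)² dx = 25·π/2 = 25*π/2;  (12)²·∫sin(4x)² dx = 144·π/2 = 72*π.
  (u')² cross terms: 2·(5)·(12)·∫cos(5x)·sin(4x) dx = 120·(-8/9) = -320/3.
  So ∫_0^π (u')² dx = 25*π/2 + 72*π − 320/3 = -320/3 + 169*π/2.
||u||_{H^1}^2 = (-20/3 + 5*π) + (-320/3 + 169*π/2) = -340/3 + 179*π/2.


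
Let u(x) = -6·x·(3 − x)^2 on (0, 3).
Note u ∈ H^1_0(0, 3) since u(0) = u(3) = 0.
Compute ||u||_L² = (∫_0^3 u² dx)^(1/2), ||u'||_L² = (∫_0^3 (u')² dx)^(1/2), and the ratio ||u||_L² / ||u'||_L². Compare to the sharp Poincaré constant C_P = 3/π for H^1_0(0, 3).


||u||_L² / ||u'||_L² = 3*sqrt(14)/14 < C_P = 3/π.

u(x) = -6·x·(3 − x)^2, so u'(x) = 18*(1 - x)*(x - 3).
u(x) = -6·x·(3 − x)^2 vanishes at x = 0 and x = 3, so u ∈ H^1_0(0, 3). Differentiate via the product rule and integrate the resulting polynomials term by term.
  ∫_0^3 u² dx = ∫_0^3 (36*x^6 - 432*x^5 + 1944*x^4 - 3888*x^3 + 2916*x^2) dx. Term by term:
    ∫_0^3 36*x^6 dx = 78732/7;  ∫_0^3 -432*x^5 dx = -52488;  ∫_0^3 1944*x^4 dx = 472392/5;
    ∫_0^3 -3888*x^3 dx = -78732;  ∫_0^3 2916*x^2 dx = 26244.
  Sum: 78732/7 − 52488 + 472392/5 − 78732 + 26244 = 26244/35.
  ∫_0^3 (u')² dx = ∫_0^3 (324*x^4 - 2592*x^3 + 7128*x^2 - 7776*x + 2916) dx. Term by term:
    ∫_0^3 324*x^4 dx = 78732/5;  ∫_0^3 -2592*x^3 dx = -52488;  ∫_0^3 7128*x^2 dx = 64152;
    ∫_0^3 -7776*x dx = -34992;  ∫_0^3 2916 dx = 8748.
  Sum: 78732/5 − 52488 + 64152 − 34992 + 8748 = 5832/5.
∫_0^3 u² dx = 26244/35, so ||u||_L² = 162*sqrt(35)/35.
∫_0^3 (u')² dx = 5832/5, so ||u'||_L² = 54*sqrt(10)/5.
Ratio ||u||_L² / ||u'||_L² = 3*sqrt(14)/14.
Sharp Poincaré constant on H^1_0(0, 3) is C_P = L/π = 3/π, achieved by sin(π/3·x).
A polynomial bump cannot attain the sharp Poincaré constant (only the first sine eigenfunction does), so the ratio is strictly less than C_P, consistent with ||u||_L² ≤ C_P ||u'||_L².


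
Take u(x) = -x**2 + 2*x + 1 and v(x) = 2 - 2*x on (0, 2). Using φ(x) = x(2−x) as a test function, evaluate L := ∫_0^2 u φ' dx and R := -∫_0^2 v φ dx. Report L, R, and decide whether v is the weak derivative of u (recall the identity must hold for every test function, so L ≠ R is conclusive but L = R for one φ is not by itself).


LHS = 0, RHS = 0. Yes, v = u' weakly.

u(x) = -x**2 + 2*x + 1, classical derivative u'(x) = 2 - 2*x.
φ(x) = x(2−x), so φ'(x) = 2 - 2*x.
Note φ(0) = φ(2) = 0, so the boundary term u·φ vanishes.
LHS = ∫_0^2 u(x) φ'(x) dx = ∫_0^2 (2*x^3 - 6*x^2 + 2*x + 2) dx. Term by term:
  ∫_0^2 2*x^3 dx = 8;  ∫_0^2 -6*x^2 dx = -16;  ∫_0^2 2*x dx = 4;
  ∫_0^2 2 dx = 4.
Sum: 8 − 16 + 4 + 4 = 0.
So LHS = 0.
∫_0^2 v(x) φ(x) dx = ∫_0^2 (2*x^3 - 6*x^2 + 4*x) dx. Term by term:
  ∫_0^2 2*x^3 dx = 8;  ∫_0^2 -6*x^2 dx = -16;  ∫_0^2 4*x dx = 8.
Sum: 8 − 16 + 8 = 0.
So RHS = -∫_0^2 v(x) φ(x) dx = 0.
LHS = RHS, so the identity holds for this test φ.
Moreover u is smooth here and v(x) = u'(x) = 2 - 2*x pointwise, so the identity holds for every test function. Hence v is the weak derivative of u.


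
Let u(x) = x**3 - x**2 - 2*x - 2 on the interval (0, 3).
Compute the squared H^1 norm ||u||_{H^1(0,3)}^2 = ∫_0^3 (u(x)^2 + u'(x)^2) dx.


||u||_{H^1}^2 = 7491/35

The H^1 norm (squared) on an interval (0, L) is
  ||u||_{H^1}^2 = ∫_0^L u(x)^2 dx + ∫_0^L u'(x)^2 dx.
Compute u'(x) = 3*x**2 - 2*x - 2.
Then u(x)^2 = x**6 - 2*x**5 - 3*x**4 + 8*x**2 + 8*x + 4 and u'(x)^2 = 9*x**4 - 12*x**3 - 8*x**2 + 8*x + 4.
Integrate each monomial from 0 to 3 using ∫_0^3 c·x^n dx = c·3^(n+1)/(n+1):
  ∫_0^3 u(x)^2 dx = ∫_0^3 (x^6 - 2*x^5 - 3*x^4 + 8*x^2 + 8*x + 4) dx. Term by term:
    ∫_0^3 x^6 dx = 2187/7;  ∫_0^3 -2*x^5 dx = -243;  ∫_0^3 -3*x^4 dx = -729/5;
    ∫_0^3 8*x^2 dx = 72;  ∫_0^3 8*x dx = 36;  ∫_0^3 4 dx = 12.
  Sum: 2187/7 − 243 − 729/5 + 72 + 36 + 12 = 1527/35.
  ∫_0^3 u'(x)^2 dx = ∫_0^3 (9*x^4 - 12*x^3 - 8*x^2 + 8*x + 4) dx. Term by term:
    ∫_0^3 9*x^4 dx = 2187/5;  ∫_0^3 -12*x^3 dx = -243;  ∫_0^3 -8*x^2 dx = -72;
    ∫_0^3 8*x dx = 36;  ∫_0^3 4 dx = 12.
  Sum: 2187/5 − 243 − 72 + 36 + 12 = 852/5.
Adding: ||u||_{H^1}^2 = 1527/35 + 852/5 = 7491/35.


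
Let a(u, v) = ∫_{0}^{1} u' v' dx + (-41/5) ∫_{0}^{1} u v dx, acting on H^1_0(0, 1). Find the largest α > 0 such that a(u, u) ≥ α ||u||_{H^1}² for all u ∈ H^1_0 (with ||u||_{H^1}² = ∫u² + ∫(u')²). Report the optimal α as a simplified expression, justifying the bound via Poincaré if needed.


α = (-41/5 + π^2)/(1 + π^2)

Coercivity of a(·,·) on H^1_0(0, 1) means a(u, u) ≥ α ||u||_{H^1}² for every u ∈ H^1_0.
The interval has length L = 1, and Poincaré/coercivity depend only on L. Here a(u, u) = ∫(u')² + (-41/5)·∫u².
Here c = -41/5 < 0 with |c| < (π/L)² = π^2, so coercivity still holds. The condition a(u,u) ≥ α||u||_{H^1}² reads (1−α)∫(u')² ≥ (α−c)∫u². Any admissible α is ≤ 1 (rapidly oscillating u have ∫u²/∫(u')² → 0), and α = 1 would force 0 ≥ (1−c)∫u², impossible since c < 1; so 1−α > 0. By the sharp Poincaré inequality on H^1_0 of an interval of length L, ∫(u')² ≥ (π/L)²∫u² with equality for the first sine mode sin(π(x−x₀)/L) (x₀ the left endpoint), so the inequality holds for all u iff (1−α)(π/L)² ≥ α − c, i.e. α ≤ ((π/L)² + c)/((π/L)² + 1) = (1 + c(L/π)²)/(1 + (L/π)²). (Direct route, valid since c ≤ 0: Poincaré gives c∫u² ≥ c(L/π)²∫(u')², so a(u,u) ≥ (1 + c(L/π)²)∫(u')², while ||u||_{H^1}² ≤ (1 + (L/π)²)∫(u')²; dividing yields the same α.) With (π/L)² = π^2 and c = -41/5, the largest admissible constant is α = ((π/L)² + c)/((π/L)² + 1).
Simplifying, α = (-41/5 + π^2)/(1 + π^2).


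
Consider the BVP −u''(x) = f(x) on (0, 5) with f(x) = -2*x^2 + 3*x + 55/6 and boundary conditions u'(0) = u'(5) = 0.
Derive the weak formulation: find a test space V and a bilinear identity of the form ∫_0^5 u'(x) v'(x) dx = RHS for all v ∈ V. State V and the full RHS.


V = H^1(0, 5) (no boundary constraint on v; u is determined up to an additive constant); weak form: ∫_0^5 u'v' dx = ∫_0^5 (-2*x^2 + 3*x + 55/6) v dx for all v ∈ V.

Multiply both sides by a test function v and integrate from 0 to 5:
  ∫_0^5 −u''(x) v(x) dx = ∫_0^5 f(x) v(x) dx.
Integrate the LHS by parts once:
  ∫_0^5 −u'' v dx = −[u'(x) v(x)]_0^5 + ∫_0^5 u'(x) v'(x) dx.
Thus ∫_0^5 u'(x) v'(x) dx = ∫_0^5 f(x) v(x) dx + [u'(x) v(x)]_0^5.
Choose V so that boundary terms are either known or forced to vanish.
u has homogeneous Neumann: u'(0) = u'(5) = 0. So [u' v]_0^5 = 0·v(5) − 0·v(0) = 0 for any v; take V = H^1(0, 5).
Weak formulation: find u (satisfying any essential BC) such that ∫_0^5 u'(x) v'(x) dx = ∫_0^5 f v dx for all v ∈ V (homogeneous Neumann, so boundary terms vanish).
Substituting f(x) = -2*x^2 + 3*x + 55/6, the right-hand side is ∫_0^5 (-2*x^2 + 3*x + 55/6) v dx.
Compatibility check (pure Neumann): taking v ≡ 1 ∈ V gives 0 = ∫_0^5 f dx + (0) − (0), i.e. ∫_0^5 f dx must equal u'(0) − u'(5) = 0. Indeed ∫_0^5 (-2*x^2 + 3*x + 55/6) dx = 0, so the data are compatible. The solution is then unique only up to an additive constant (fix it e.g. by requiring ∫_0^5 u dx = 0).


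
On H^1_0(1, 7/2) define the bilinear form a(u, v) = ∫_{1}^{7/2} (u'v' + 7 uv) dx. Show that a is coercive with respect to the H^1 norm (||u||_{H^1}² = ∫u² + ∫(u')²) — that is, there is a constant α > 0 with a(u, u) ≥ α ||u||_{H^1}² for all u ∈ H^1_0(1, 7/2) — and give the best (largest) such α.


α = 1

Coercivity of a(·,·) on H^1_0(1, 7/2) means a(u, u) ≥ α ||u||_{H^1}² for every u ∈ H^1_0.
The interval has length L = 5/2, and Poincaré/coercivity depend only on L. Here a(u, u) = ∫(u')² + (7)·∫u².
Here c = 7 ≥ 1, so a(u,u) = ∫(u')² + c∫u² ≥ ∫(u')² + ∫u² = ||u||_{H^1}², i.e. α = 1 works. No larger α is possible: a(u,u) ≥ α||u||_{H^1}² means (1−α)∫(u')² ≥ (α−c)∫u², and for the modes u_n = sin(nπ(x−x₀)/L) (x₀ the left endpoint) one has ∫u_n²/∫(u_n')² = (L/(nπ))² → 0, so a(u_n,u_n)/||u_n||_{H^1}² → 1. Hence the optimal constant is α = 1.
Therefore α = 1.


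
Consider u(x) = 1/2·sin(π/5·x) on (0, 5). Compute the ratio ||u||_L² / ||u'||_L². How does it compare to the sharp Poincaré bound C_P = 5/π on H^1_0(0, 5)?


||u||_L² / ||u'||_L² = 5/π = C_P.

u(x) = 1/2·sin(π/5·x), so u'(x) = π*cos(π*x/5)/10.
Writing u(x) = A·sin(kπx/L) with A = 1/2 and k = 1, use ∫_0^L sin²(kπx/L) dx = L/2 and ∫_0^L cos²(kπx/L) dx = L/2.
u² = 1/4·sin²(π/5·x) and (u')² = π^2/100·cos²(π/5·x), and each of sin², cos² integrates to L/2 = 5/2 over (0, 5).
∫_0^5 u² dx = 5/8, so ||u||_L² = sqrt(10)/4.
∫_0^5 (u')² dx = π^2/40, so ||u'||_L² = sqrt(10)*π/20.
Ratio ||u||_L² / ||u'||_L² = 5/π.
Sharp Poincaré constant on H^1_0(0, 5) is C_P = L/π = 5/π, achieved by sin(π/5·x).
This is the k = 1 eigenfunction (up to amplitude), so the ratio equals the sharp Poincaré constant exactly.


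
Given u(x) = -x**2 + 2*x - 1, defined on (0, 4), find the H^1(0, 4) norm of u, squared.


||u||_{H^1}^2 = 1292/15

The H^1 norm (squared) on an interval (0, L) is
  ||u||_{H^1}^2 = ∫_0^L u(x)^2 dx + ∫_0^L u'(x)^2 dx.
Compute u'(x) = 2 - 2*x.
Then u(x)^2 = x**4 - 4*x**3 + 6*x**2 - 4*x + 1 and u'(x)^2 = 4*x**2 - 8*x + 4.
Integrate each monomial from 0 to 4 using ∫_0^4 c·x^n dx = c·4^(n+1)/(n+1):
  ∫_0^4 u(x)^2 dx = ∫_0^4 (x^4 - 4*x^3 + 6*x^2 - 4*x + 1) dx. Term by term:
    ∫_0^4 x^4 dx = 1024/5;  ∫_0^4 -4*x^3 dx = -256;  ∫_0^4 6*x^2 dx = 128;
    ∫_0^4 -4*x dx = -32;  ∫_0^4 1 dx = 4.
  Sum: 1024/5 − 256 + 128 − 32 + 4 = 244/5.
  ∫_0^4 u'(x)^2 dx = ∫_0^4 (4*x^2 - 8*x + 4) dx. Term by term:
    ∫_0^4 4*x^2 dx = 256/3;  ∫_0^4 -8*x dx = -64;  ∫_0^4 4 dx = 16.
  Sum: 256/3 − 64 + 16 = 112/3.
Adding: ||u||_{H^1}^2 = 244/5 + 112/3 = 1292/15.


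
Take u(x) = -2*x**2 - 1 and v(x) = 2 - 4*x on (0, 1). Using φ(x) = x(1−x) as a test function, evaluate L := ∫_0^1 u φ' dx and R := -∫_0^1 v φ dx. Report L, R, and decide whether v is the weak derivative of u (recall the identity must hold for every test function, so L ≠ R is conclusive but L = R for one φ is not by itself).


LHS = 1/3, RHS = 0. No, v is not the weak derivative of u.

u(x) = -2*x**2 - 1, classical derivative u'(x) = -4*x.
φ(x) = x(1−x), so φ'(x) = 1 - 2*x.
Note φ(0) = φ(1) = 0, so the boundary term u·φ vanishes.
LHS = ∫_0^1 u(x) φ'(x) dx = ∫_0^1 (4*x^3 - 2*x^2 + 2*x - 1) dx. Term by term:
  ∫_0^1 4*x^3 dx = 1;  ∫_0^1 -2*x^2 dx = -2/3;  ∫_0^1 2*x dx = 1;
  ∫_0^1 -1 dx = -1.
Sum: 1 − 2/3 + 1 − 1 = 1/3.
So LHS = 1/3.
∫_0^1 v(x) φ(x) dx = ∫_0^1 (4*x^3 - 6*x^2 + 2*x) dx. Term by term:
  ∫_0^1 4*x^3 dx = 1;  ∫_0^1 -6*x^2 dx = -2;  ∫_0^1 2*x dx = 1.
Sum: 1 − 2 + 1 = 0.
So RHS = -∫_0^1 v(x) φ(x) dx = 0.
LHS − RHS = 1/3 ≠ 0, so the identity fails.
(For a valid weak derivative the identity must hold for EVERY test function, in particular this one. The failure shows v is NOT the weak derivative of u.)
Correct weak derivative would be u'(x) = -4*x.


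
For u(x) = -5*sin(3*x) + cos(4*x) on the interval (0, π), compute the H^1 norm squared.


||u||_{H^1(0,π)}^2 = 1020/7 + 267*π/2

u'(x) = -4*sin(4*x) - 15*cos(3*x).
Expand u² and (u')² and integrate term by term on (0, π), using: for integers n ≥ 1, ∫_0^π sin²(nx) dx = ∫_0^π cos²(nx) dx = π/2; for n ≠ n', ∫_0^π sin(nx)sin(n'x) dx = ∫_0^π cos(nx)cos(n'x) dx = 0; and by product-to-sum, ∫_0^π sin(nx)cos(n'x) dx = ½∫_0^π [sin((n+n')x) + sin((n−n')x)] dx, which is 0 when n+n' is even and 2n/(n²−n'²) when n+n' is odd (it need not vanish on (0, π)).
  u² squared terms: (-5)²·∫sin(3x)² dx = 25·π/2 = 25*π/2;  (1)²·∫cos(4x)² dx = 1·π/2 = π/2.
  u² cross terms: 2·(-5)·(1)·∫sin(3x)·cos(4x) dx = -10·(-6/7) = 60/7.
  So ∫_0^π u² dx = 25*π/2 + π/2 + 60/7 = 60/7 + 13*π.
  (u')² squared terms: (-15)²·∫cos(3x)² dx = 225·π/2 = 225*π/2;  (-4)²·∫sin(4x)² dx = 16·π/2 = 8*π.
  (u')² cross terms: 2·(-15)·(-4)·∫cos(3x)·sin(4x) dx = 120·(8/7) = 960/7.
  So ∫_0^π (u')² dx = 225*π/2 + 8*π + 960/7 = 960/7 + 241*π/2.
||u||_{H^1}^2 = (60/7 + 13*π) + (960/7 + 241*π/2) = 1020/7 + 267*π/2.


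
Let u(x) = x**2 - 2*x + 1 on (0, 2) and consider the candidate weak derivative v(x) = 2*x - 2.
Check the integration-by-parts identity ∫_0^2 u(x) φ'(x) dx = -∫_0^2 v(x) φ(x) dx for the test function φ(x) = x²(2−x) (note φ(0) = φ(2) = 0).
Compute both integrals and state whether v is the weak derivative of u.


LHS = -8/15, RHS = -8/15. Yes, v = u' weakly.

u(x) = x**2 - 2*x + 1, classical derivative u'(x) = 2*x - 2.
φ(x) = x²(2−x), so φ'(x) = x*(4 - 3*x).
Note φ(0) = φ(2) = 0, so the boundary term u·φ vanishes.
LHS = ∫_0^2 u(x) φ'(x) dx = ∫_0^2 (-3*x^4 + 10*x^3 - 11*x^2 + 4*x) dx. Term by term:
  ∫_0^2 -3*x^4 dx = -96/5;  ∫_0^2 10*x^3 dx = 40;  ∫_0^2 -11*x^2 dx = -88/3;
  ∫_0^2 4*x dx = 8.
Sum: -96/5 + 40 − 88/3 + 8 = -8/15.
So LHS = -8/15.
∫_0^2 v(x) φ(x) dx = ∫_0^2 (-2*x^4 + 6*x^3 - 4*x^2) dx. Term by term:
  ∫_0^2 -2*x^4 dx = -64/5;  ∫_0^2 6*x^3 dx = 24;  ∫_0^2 -4*x^2 dx = -32/3.
Sum: -64/5 + 24 − 32/3 = 8/15.
So RHS = -∫_0^2 v(x) φ(x) dx = -8/15.
LHS = RHS, so the identity holds for this test φ.
Moreover u is smooth here and v(x) = u'(x) = 2*x - 2 pointwise, so the identity holds for every test function. Hence v is the weak derivative of u.


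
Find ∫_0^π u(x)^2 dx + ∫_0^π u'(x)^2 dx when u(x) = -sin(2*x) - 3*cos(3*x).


||u||_{H^1(0,π)}^2 = -48 + 95*π/2

u'(x) = 9*sin(3*x) - 2*cos(2*x).
Expand u² and (u')² and integrate term by term on (0, π), using: for integers n ≥ 1, ∫_0^π sin²(nx) dx = ∫_0^π cos²(nx) dx = π/2; for n ≠ n', ∫_0^π sin(nx)sin(n'x) dx = ∫_0^π cos(nx)cos(n'x) dx = 0; and by product-to-sum, ∫_0^π sin(nx)cos(n'x) dx = ½∫_0^π [sin((n+n')x) + sin((n−n')x)] dx, which is 0 when n+n' is even and 2n/(n²−n'²) when n+n' is odd (it need not vanish on (0, π)).
  u² squared terms: (-1)²·∫sin(2x)² dx = 1·π/2 = π/2;  (-3)²·∫cos(3x)² dx = 9·π/2 = 9*π/2.
  u² cross terms: 2·(-1)·(-3)·∫sin(2x)·cos(3x) dx = 6·(-4/5) = -24/5.
  So ∫_0^π u² dx = π/2 + 9*π/2 − 24/5 = -24/5 + 5*π.
  (u')² squared terms: (-2)²·∫cos(2x)² dx = 4·π/2 = 2*π;  (9)²·∫sin(3x)² dx = 81·π/2 = 81*π/2.
  (u')² cross terms: 2·(-2)·(9)·∫cos(2x)·sin(3x) dx = -36·(6/5) = -216/5.
  So ∫_0^π (u')² dx = 2*π + 81*π/2 − 216/5 = -216/5 + 85*π/2.
||u||_{H^1}^2 = (-24/5 + 5*π) + (-216/5 + 85*π/2) = -48 + 95*π/2.


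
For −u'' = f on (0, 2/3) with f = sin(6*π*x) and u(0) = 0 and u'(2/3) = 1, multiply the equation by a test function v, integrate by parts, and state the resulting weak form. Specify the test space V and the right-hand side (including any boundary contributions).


V = {v ∈ H^1(0, 2/3) : v(0) = 0} (test functions vanish at x = 0 where u is specified); weak form: ∫_0^2/3 u'v' dx = ∫_0^2/3 (sin(6*π*x)) v dx + v(2/3) for all v ∈ V.

Multiply both sides by a test function v and integrate from 0 to 2/3:
  ∫_0^2/3 −u''(x) v(x) dx = ∫_0^2/3 f(x) v(x) dx.
Integrate the LHS by parts once:
  ∫_0^2/3 −u'' v dx = −[u'(x) v(x)]_0^2/3 + ∫_0^2/3 u'(x) v'(x) dx.
Thus ∫_0^2/3 u'(x) v'(x) dx = ∫_0^2/3 f(x) v(x) dx + [u'(x) v(x)]_0^2/3.
Choose V so that boundary terms are either known or forced to vanish.
Mixed BC: u(0) = 0 (Dirichlet) and u'(2/3) = 1 (Neumann). Define V = {v ∈ H^1(0, 2/3) : v(0) = 0}. Then [u' v]_0^2/3 = u'(2/3)·v(2/3) − u'(0)·0 = v(2/3).
Weak formulation: find u (satisfying any essential BC) such that ∫_0^2/3 u'(x) v'(x) dx = ∫_0^2/3 f v dx + v(2/3) for all v ∈ V (Dirichlet at 0 absorbed into V; Neumann datum at x = 2/3 contributes the boundary term).
Substituting f(x) = sin(6*π*x), the right-hand side is ∫_0^2/3 (sin(6*π*x)) v dx + v(2/3).


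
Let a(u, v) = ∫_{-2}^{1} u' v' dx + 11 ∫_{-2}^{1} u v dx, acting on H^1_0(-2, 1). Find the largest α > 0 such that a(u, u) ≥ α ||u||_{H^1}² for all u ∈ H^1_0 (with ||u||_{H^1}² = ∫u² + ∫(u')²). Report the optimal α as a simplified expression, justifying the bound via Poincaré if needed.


α = 1

Coercivity of a(·,·) on H^1_0(-2, 1) means a(u, u) ≥ α ||u||_{H^1}² for every u ∈ H^1_0.
The interval has length L = 3, and Poincaré/coercivity depend only on L. Here a(u, u) = ∫(u')² + (11)·∫u².
Here c = 11 ≥ 1, so a(u,u) = ∫(u')² + c∫u² ≥ ∫(u')² + ∫u² = ||u||_{H^1}², i.e. α = 1 works. No larger α is possible: a(u,u) ≥ α||u||_{H^1}² means (1−α)∫(u')² ≥ (α−c)∫u², and for the modes u_n = sin(nπ(x−x₀)/L) (x₀ the left endpoint) one has ∫u_n²/∫(u_n')² = (L/(nπ))² → 0, so a(u_n,u_n)/||u_n||_{H^1}² → 1. Hence the optimal constant is α = 1.
Therefore α = 1.


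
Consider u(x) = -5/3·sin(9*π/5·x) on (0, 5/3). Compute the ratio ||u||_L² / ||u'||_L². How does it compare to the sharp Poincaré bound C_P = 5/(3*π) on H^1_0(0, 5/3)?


||u||_L² / ||u'||_L² = 5/(9*π) < C_P = 5/(3*π).

u(x) = -5/3·sin(9*π/5·x), so u'(x) = -3*π*cos(9*π*x/5).
Writing u(x) = A·sin(kπx/L) with A = -5/3 and k = 3, use ∫_0^L sin²(kπx/L) dx = L/2 and ∫_0^L cos²(kπx/L) dx = L/2.
u² = 25/9·sin²(9*π/5·x) and (u')² = 9*π^2·cos²(9*π/5·x), and each of sin², cos² integrates to L/2 = 5/6 over (0, 5/3).
∫_0^5/3 u² dx = 125/54, so ||u||_L² = 5*sqrt(30)/18.
∫_0^5/3 (u')² dx = 15*π^2/2, so ||u'||_L² = sqrt(30)*π/2.
Ratio ||u||_L² / ||u'||_L² = 5/(9*π).
Sharp Poincaré constant on H^1_0(0, 5/3) is C_P = L/π = 5/(3*π), achieved by sin(3*π/5·x).
This is the k = 3 harmonic; the ratio L/(kπ) is strictly less than C_P = L/π, consistent with the sharp inequality ||u||_L² ≤ C_P ||u'||_L².


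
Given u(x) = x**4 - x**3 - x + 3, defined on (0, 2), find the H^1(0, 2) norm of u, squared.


||u||_{H^1}^2 = 33352/315

The H^1 norm (squared) on an interval (0, L) is
  ||u||_{H^1}^2 = ∫_0^L u(x)^2 dx + ∫_0^L u'(x)^2 dx.
Compute u'(x) = 4*x**3 - 3*x**2 - 1.
Then u(x)^2 = x**8 - 2*x**7 + x**6 - 2*x**5 + 8*x**4 - 6*x**3 + x**2 - 6*x + 9 and u'(x)^2 = 16*x**6 - 24*x**5 + 9*x**4 - 8*x**3 + 6*x**2 + 1.
Integrate each monomial from 0 to 2 using ∫_0^2 c·x^n dx = c·2^(n+1)/(n+1):
  ∫_0^2 u(x)^2 dx = ∫_0^2 (x^8 - 2*x^7 + x^6 - 2*x^5 + 8*x^4 - 6*x^3 + x^2 - 6*x + 9) dx. Term by term:
    ∫_0^2 x^8 dx = 512/9;  ∫_0^2 -2*x^7 dx = -64;  ∫_0^2 x^6 dx = 128/7;
    ∫_0^2 -2*x^5 dx = -64/3;  ∫_0^2 8*x^4 dx = 256/5;  ∫_0^2 -6*x^3 dx = -24;
    ∫_0^2 x^2 dx = 8/3;  ∫_0^2 -6*x dx = -12;  ∫_0^2 9 dx = 18.
  Sum: 512/9 − 64 + 128/7 − 64/3 + 256/5 − 24 + 8/3 − 12 + 18 = 8098/315.
  ∫_0^2 u'(x)^2 dx = ∫_0^2 (16*x^6 - 24*x^5 + 9*x^4 - 8*x^3 + 6*x^2 + 1) dx. Term by term:
    ∫_0^2 16*x^6 dx = 2048/7;  ∫_0^2 -24*x^5 dx = -256;  ∫_0^2 9*x^4 dx = 288/5;
    ∫_0^2 -8*x^3 dx = -32;  ∫_0^2 6*x^2 dx = 16;  ∫_0^2 1 dx = 2.
  Sum: 2048/7 − 256 + 288/5 − 32 + 16 + 2 = 2806/35.
Adding: ||u||_{H^1}^2 = 8098/315 + 2806/35 = 33352/315.


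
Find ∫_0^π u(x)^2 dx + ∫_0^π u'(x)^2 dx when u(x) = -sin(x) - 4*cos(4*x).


||u||_{H^1(0,π)}^2 = -272/15 + 137*π

u'(x) = 16*sin(4*x) - cos(x).
Expand u² and (u')² and integrate term by term on (0, π), using: for integers n ≥ 1, ∫_0^π sin²(nx) dx = ∫_0^π cos²(nx) dx = π/2; for n ≠ n', ∫_0^π sin(nx)sin(n'x) dx = ∫_0^π cos(nx)cos(n'x) dx = 0; and by product-to-sum, ∫_0^π sin(nx)cos(n'x) dx = ½∫_0^π [sin((n+n')x) + sin((n−n')x)] dx, which is 0 when n+n' is even and 2n/(n²−n'²) when n+n' is odd (it need not vanish on (0, π)).
  u² squared terms: (-1)²·∫sin(x)² dx = 1·π/2 = π/2;  (-4)²·∫cos(4x)² dx = 16·π/2 = 8*π.
  u² cross terms: 2·(-1)·(-4)·∫sin(x)·cos(4x) dx = 8·(-2/15) = -16/15.
  So ∫_0^π u² dx = π/2 + 8*π − 16/15 = -16/15 + 17*π/2.
  (u')² squared terms: (-1)²·∫cos(x)² dx = 1·π/2 = π/2;  (16)²·∫sin(4x)² dx = 256·π/2 = 128*π.
  (u')² cross terms: 2·(-1)·(16)·∫cos(x)·sin(4x) dx = -32·(8/15) = -256/15.
  So ∫_0^π (u')² dx = π/2 + 128*π − 256/15 = -256/15 + 257*π/2.
||u||_{H^1}^2 = (-16/15 + 17*π/2) + (-256/15 + 257*π/2) = -272/15 + 137*π.


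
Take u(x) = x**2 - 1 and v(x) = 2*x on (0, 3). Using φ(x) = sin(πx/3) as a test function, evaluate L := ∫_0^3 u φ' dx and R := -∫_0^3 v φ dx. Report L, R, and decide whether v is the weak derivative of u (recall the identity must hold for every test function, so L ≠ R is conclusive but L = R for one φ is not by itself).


LHS = -18/π, RHS = -18/π. Yes, v = u' weakly.

u(x) = x**2 - 1, classical derivative u'(x) = 2*x.
φ(x) = sin(πx/3), so φ'(x) = π*cos(π*x/3)/3.
Note φ(0) = φ(3) = 0, so the boundary term u·φ vanishes.
LHS = ∫_0^3 u(x) φ'(x) dx = ∫_0^3 (π*x^2*cos(π*x/3)/3 - π*cos(π*x/3)/3) dx. Term by term:
  ∫_0^3 -π*cos(π*x/3)/3 dx = 0;  ∫_0^3 π*x^2*cos(π*x/3)/3 dx = -18/π.
Sum: 0 − 18/π = -18/π.
So LHS = -18/π.
∫_0^3 v(x) φ(x) dx = ∫_0^3 (2*x*sin(π*x/3)) dx. Term by term:
  ∫_0^3 2*x*sin(π*x/3) dx = 18/π.
So RHS = -∫_0^3 v(x) φ(x) dx = -18/π.
LHS = RHS, so the identity holds for this test φ.
Moreover u is smooth here and v(x) = u'(x) = 2*x pointwise, so the identity holds for every test function. Hence v is the weak derivative of u.


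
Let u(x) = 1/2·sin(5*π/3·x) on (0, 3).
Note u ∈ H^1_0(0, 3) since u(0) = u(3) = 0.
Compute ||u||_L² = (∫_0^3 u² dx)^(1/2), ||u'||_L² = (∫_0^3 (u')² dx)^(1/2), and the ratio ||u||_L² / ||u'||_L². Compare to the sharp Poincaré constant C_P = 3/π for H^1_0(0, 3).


||u||_L² / ||u'||_L² = 3/(5*π) < C_P = 3/π.

u(x) = 1/2·sin(5*π/3·x), so u'(x) = 5*π*cos(5*π*x/3)/6.
Writing u(x) = A·sin(kπx/L) with A = 1/2 and k = 5, use ∫_0^L sin²(kπx/L) dx = L/2 and ∫_0^L cos²(kπx/L) dx = L/2.
u² = 1/4·sin²(5*π/3·x) and (u')² = 25*π^2/36·cos²(5*π/3·x), and each of sin², cos² integrates to L/2 = 3/2 over (0, 3).
∫_0^3 u² dx = 3/8, so ||u||_L² = sqrt(6)/4.
∫_0^3 (u')² dx = 25*π^2/24, so ||u'||_L² = 5*sqrt(6)*π/12.
Ratio ||u||_L² / ||u'||_L² = 3/(5*π).
Sharp Poincaré constant on H^1_0(0, 3) is C_P = L/π = 3/π, achieved by sin(π/3·x).
This is the k = 5 harmonic; the ratio L/(kπ) is strictly less than C_P = L/π, consistent with the sharp inequality ||u||_L² ≤ C_P ||u'||_L².


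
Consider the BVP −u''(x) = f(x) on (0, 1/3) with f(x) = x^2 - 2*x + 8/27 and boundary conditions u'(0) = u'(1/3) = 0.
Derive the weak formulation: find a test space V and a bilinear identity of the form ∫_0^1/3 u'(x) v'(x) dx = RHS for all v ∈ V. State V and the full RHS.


V = H^1(0, 1/3) (no boundary constraint on v; u is determined up to an additive constant); weak form: ∫_0^1/3 u'v' dx = ∫_0^1/3 (x^2 - 2*x + 8/27) v dx for all v ∈ V.

Multiply both sides by a test function v and integrate from 0 to 1/3:
  ∫_0^1/3 −u''(x) v(x) dx = ∫_0^1/3 f(x) v(x) dx.
Integrate the LHS by parts once:
  ∫_0^1/3 −u'' v dx = −[u'(x) v(x)]_0^1/3 + ∫_0^1/3 u'(x) v'(x) dx.
Thus ∫_0^1/3 u'(x) v'(x) dx = ∫_0^1/3 f(x) v(x) dx + [u'(x) v(x)]_0^1/3.
Choose V so that boundary terms are either known or forced to vanish.
u has homogeneous Neumann: u'(0) = u'(1/3) = 0. So [u' v]_0^1/3 = 0·v(1/3) − 0·v(0) = 0 for any v; take V = H^1(0, 1/3).
Weak formulation: find u (satisfying any essential BC) such that ∫_0^1/3 u'(x) v'(x) dx = ∫_0^1/3 f v dx for all v ∈ V (homogeneous Neumann, so boundary terms vanish).
Substituting f(x) = x^2 - 2*x + 8/27, the right-hand side is ∫_0^1/3 (x^2 - 2*x + 8/27) v dx.
Compatibility check (pure Neumann): taking v ≡ 1 ∈ V gives 0 = ∫_0^1/3 f dx + (0) − (0), i.e. ∫_0^1/3 f dx must equal u'(0) − u'(1/3) = 0. Indeed ∫_0^1/3 (x^2 - 2*x + 8/27) dx = 0, so the data are compatible. The solution is then unique only up to an additive constant (fix it e.g. by requiring ∫_0^1/3 u dx = 0).


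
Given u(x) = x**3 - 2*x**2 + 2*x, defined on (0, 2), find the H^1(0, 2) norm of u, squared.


||u||_{H^1}^2 = 1864/105

The H^1 norm (squared) on an interval (0, L) is
  ||u||_{H^1}^2 = ∫_0^L u(x)^2 dx + ∫_0^L u'(x)^2 dx.
Compute u'(x) = 3*x**2 - 4*x + 2.
Then u(x)^2 = x**6 - 4*x**5 + 8*x**4 - 8*x**3 + 4*x**2 and u'(x)^2 = 9*x**4 - 24*x**3 + 28*x**2 - 16*x + 4.
Integrate each monomial from 0 to 2 using ∫_0^2 c·x^n dx = c·2^(n+1)/(n+1):
  ∫_0^2 u(x)^2 dx = ∫_0^2 (x^6 - 4*x^5 + 8*x^4 - 8*x^3 + 4*x^2) dx. Term by term:
    ∫_0^2 x^6 dx = 128/7;  ∫_0^2 -4*x^5 dx = -128/3;  ∫_0^2 8*x^4 dx = 256/5;
    ∫_0^2 -8*x^3 dx = -32;  ∫_0^2 4*x^2 dx = 32/3.
  Sum: 128/7 − 128/3 + 256/5 − 32 + 32/3 = 192/35.
  ∫_0^2 u'(x)^2 dx = ∫_0^2 (9*x^4 - 24*x^3 + 28*x^2 - 16*x + 4) dx. Term by term:
    ∫_0^2 9*x^4 dx = 288/5;  ∫_0^2 -24*x^3 dx = -96;  ∫_0^2 28*x^2 dx = 224/3;
    ∫_0^2 -16*x dx = -32;  ∫_0^2 4 dx = 8.
  Sum: 288/5 − 96 + 224/3 − 32 + 8 = 184/15.
Adding: ||u||_{H^1}^2 = 192/35 + 184/15 = 1864/105.


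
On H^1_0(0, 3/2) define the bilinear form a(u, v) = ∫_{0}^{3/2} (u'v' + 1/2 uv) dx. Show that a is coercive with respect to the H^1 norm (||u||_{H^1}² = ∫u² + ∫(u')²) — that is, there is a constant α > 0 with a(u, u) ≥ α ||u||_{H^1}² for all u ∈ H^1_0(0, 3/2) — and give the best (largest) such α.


α = (9 + 8*π^2)/(2*(9 + 4*π^2))

Coercivity of a(·,·) on H^1_0(0, 3/2) means a(u, u) ≥ α ||u||_{H^1}² for every u ∈ H^1_0.
The interval has length L = 3/2, and Poincaré/coercivity depend only on L. Here a(u, u) = ∫(u')² + (1/2)·∫u².
Here 0 < c = 1/2 < 1. The condition a(u,u) ≥ α||u||_{H^1}² reads (1−α)∫(u')² ≥ (α−c)∫u². Any admissible α is ≤ 1 (rapidly oscillating u have ∫u²/∫(u')² → 0), and α = 1 would force 0 ≥ (1−c)∫u², impossible since c < 1; so 1−α > 0. By the sharp Poincaré inequality on H^1_0 of an interval of length L, ∫(u')² ≥ (π/L)²∫u² with equality for the first sine mode sin(π(x−x₀)/L) (x₀ the left endpoint), so the inequality holds for all u iff (1−α)(π/L)² ≥ α − c, i.e. α ≤ ((π/L)² + c)/((π/L)² + 1) = (1 + c(L/π)²)/(1 + (L/π)²). With (π/L)² = 4*π^2/9 and c = 1/2, the largest admissible constant is α = ((π/L)² + c)/((π/L)² + 1).
Simplifying, α = (9 + 8*π^2)/(2*(9 + 4*π^2)).


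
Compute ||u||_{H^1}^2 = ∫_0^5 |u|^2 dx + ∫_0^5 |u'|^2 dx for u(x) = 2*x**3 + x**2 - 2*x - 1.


||u||_{H^1}^2 = 1573100/21

The H^1 norm (squared) on an interval (0, L) is
  ||u||_{H^1}^2 = ∫_0^L u(x)^2 dx + ∫_0^L u'(x)^2 dx.
Compute u'(x) = 6*x**2 + 2*x - 2.
Then u(x)^2 = 4*x**6 + 4*x**5 - 7*x**4 - 8*x**3 + 2*x**2 + 4*x + 1 and u'(x)^2 = 36*x**4 + 24*x**3 - 20*x**2 - 8*x + 4.
Integrate each monomial from 0 to 5 using ∫_0^5 c·x^n dx = c·5^(n+1)/(n+1):
  ∫_0^5 u(x)^2 dx = ∫_0^5 (4*x^6 + 4*x^5 - 7*x^4 - 8*x^3 + 2*x^2 + 4*x + 1) dx. Term by term:
    ∫_0^5 4*x^6 dx = 312500/7;  ∫_0^5 4*x^5 dx = 31250/3;  ∫_0^5 -7*x^4 dx = -4375;
    ∫_0^5 -8*x^3 dx = -1250;  ∫_0^5 2*x^2 dx = 250/3;  ∫_0^5 4*x dx = 50;
    ∫_0^5 1 dx = 5.
  Sum: 312500/7 + 31250/3 − 4375 − 1250 + 250/3 + 50 + 5 = 347010/7.
  ∫_0^5 u'(x)^2 dx = ∫_0^5 (36*x^4 + 24*x^3 - 20*x^2 - 8*x + 4) dx. Term by term:
    ∫_0^5 36*x^4 dx = 22500;  ∫_0^5 24*x^3 dx = 3750;  ∫_0^5 -20*x^2 dx = -2500/3;
    ∫_0^5 -8*x dx = -100;  ∫_0^5 4 dx = 20.
  Sum: 22500 + 3750 − 2500/3 − 100 + 20 = 76010/3.
Adding: ||u||_{H^1}^2 = 347010/7 + 76010/3 = 1573100/21.


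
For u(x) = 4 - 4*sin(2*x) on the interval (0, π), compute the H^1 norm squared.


||u||_{H^1(0,π)}^2 = 56*π

u'(x) = -8*cos(2*x).
Expand u² and (u')² and integrate term by term on (0, π), using: for integers n ≥ 1, ∫_0^π sin²(nx) dx = ∫_0^π cos²(nx) dx = π/2; for n ≠ n', ∫_0^π sin(nx)sin(n'x) dx = ∫_0^π cos(nx)cos(n'x) dx = 0; and by product-to-sum, ∫_0^π sin(nx)cos(n'x) dx = ½∫_0^π [sin((n+n')x) + sin((n−n')x)] dx, which is 0 when n+n' is even and 2n/(n²−n'²) when n+n' is odd (it need not vanish on (0, π)). For the constant mode: ∫_0^π 1 dx = π, ∫_0^π cos(nx) dx = 0, ∫_0^π sin(nx) dx = (1−(−1)^n)/n.
  u² squared terms: (4)²·∫1 dx = 16·π = 16*π;  (-4)²·∫sin(2x)² dx = 16·π/2 = 8*π.
  u² cross terms: 2·(4)·(-4)·∫1·sin(2x) dx = -32·(0) = 0.
  So ∫_0^π u² dx = 16*π + 8*π + 0 = 24*π.
  (u')² squared terms: (-8)²·∫cos(2x)² dx = 64·π/2 = 32*π.
  So ∫_0^π (u')² dx = 32*π.
||u||_{H^1}^2 = (24*π) + (32*π) = 56*π.


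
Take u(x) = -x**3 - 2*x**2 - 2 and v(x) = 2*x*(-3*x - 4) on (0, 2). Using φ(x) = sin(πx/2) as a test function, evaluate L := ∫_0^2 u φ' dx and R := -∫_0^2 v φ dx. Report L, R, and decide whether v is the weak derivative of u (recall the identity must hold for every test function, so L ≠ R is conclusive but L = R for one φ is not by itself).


LHS = -96/π^3 + 40/π, RHS = -192/π^3 + 80/π. No, v is not the weak derivative of u.

u(x) = -x**3 - 2*x**2 - 2, classical derivative u'(x) = -3*x**2 - 4*x.
φ(x) = sin(πx/2), so φ'(x) = π*cos(π*x/2)/2.
Note φ(0) = φ(2) = 0, so the boundary term u·φ vanishes.
LHS = ∫_0^2 u(x) φ'(x) dx = ∫_0^2 (-π*x^3*cos(π*x/2)/2 - π*x^2*cos(π*x/2) - π*cos(π*x/2)) dx. Term by term:
  ∫_0^2 -π*cos(π*x/2) dx = 0;  ∫_0^2 -π*x^2*cos(π*x/2) dx = 16/π;  ∫_0^2 -π*x^3*cos(π*x/2)/2 dx = -96/π^3 + 24/π.
Sum: 0 + 16/π + -96/π^3 + 24/π = -96/π^3 + 40/π.
So LHS = -96/π^3 + 40/π.
∫_0^2 v(x) φ(x) dx = ∫_0^2 (-6*x^2*sin(π*x/2) - 8*x*sin(π*x/2)) dx. Term by term:
  ∫_0^2 -8*x*sin(π*x/2) dx = -32/π;  ∫_0^2 -6*x^2*sin(π*x/2) dx = -48/π + 192/π^3.
Sum: -32/π + -48/π + 192/π^3 = -80/π + 192/π^3.
So RHS = -∫_0^2 v(x) φ(x) dx = -192/π^3 + 80/π.
LHS − RHS = -40/π + 96/π^3 ≠ 0, so the identity fails.
(For a valid weak derivative the identity must hold for EVERY test function, in particular this one. The failure shows v is NOT the weak derivative of u.)
Correct weak derivative would be u'(x) = -3*x**2 - 4*x.
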